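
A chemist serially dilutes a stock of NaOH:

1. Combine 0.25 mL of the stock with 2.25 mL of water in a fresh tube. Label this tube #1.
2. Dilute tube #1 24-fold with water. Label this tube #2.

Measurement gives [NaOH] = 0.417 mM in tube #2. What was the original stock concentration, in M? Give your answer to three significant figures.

0.100 M

Step 1: 0.25 mL + 2.25 mL = 2.5 mL total → factor 2.5/0.25 = 10
Step 2: 24-fold → factor 24
Overall dilution factor = 10 × 24 = 240
Stock = 0.417 mM × 240 = 100.1 mM = 0.100 M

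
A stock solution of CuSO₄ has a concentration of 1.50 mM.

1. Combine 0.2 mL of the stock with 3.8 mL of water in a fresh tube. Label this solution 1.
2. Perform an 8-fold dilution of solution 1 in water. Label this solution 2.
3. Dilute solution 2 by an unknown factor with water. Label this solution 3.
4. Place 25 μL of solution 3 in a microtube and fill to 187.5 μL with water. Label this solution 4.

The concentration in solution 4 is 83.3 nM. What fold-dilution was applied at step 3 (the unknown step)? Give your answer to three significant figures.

15.0-fold

Step 1: 0.2 mL + 3.8 mL = 4 mL total → factor 4/0.2 = 20
Step 2: 8-fold → factor 8
Step 3: unknown factor x
Step 4: 25 μL brought to 187.5 μL → factor 187.5/25 = 7.5
Product of known-step factors = 1200
Overall factor = 1.50 mM / (83.3 nM) = 18007
x = 18007 / 1200 = 15.0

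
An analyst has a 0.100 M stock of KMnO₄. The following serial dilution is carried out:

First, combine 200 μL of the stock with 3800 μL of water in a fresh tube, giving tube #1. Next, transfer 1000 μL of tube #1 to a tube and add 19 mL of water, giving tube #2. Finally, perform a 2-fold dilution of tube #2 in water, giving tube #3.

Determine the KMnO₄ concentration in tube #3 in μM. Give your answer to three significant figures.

125 μM

Step 1: 200 μL + 3800 μL = 4000 μL total → factor 4000/200 = 20
Step 2: 1000 μL + 19 mL = 20000 μL total → factor 20000/1000 = 20
Step 3: 2-fold → factor 2
Overall dilution factor = 20 × 20 × 2 = 800
Final = 0.100 M / 800 = 0.0001250 M = 125 μM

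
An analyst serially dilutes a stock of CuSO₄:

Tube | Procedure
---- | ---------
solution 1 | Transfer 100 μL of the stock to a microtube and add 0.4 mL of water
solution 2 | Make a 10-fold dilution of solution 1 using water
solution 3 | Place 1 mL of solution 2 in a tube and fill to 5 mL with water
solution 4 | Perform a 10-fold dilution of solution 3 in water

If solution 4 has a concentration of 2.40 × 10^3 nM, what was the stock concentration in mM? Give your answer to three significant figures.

Step 1: 100 μL + 0.4 mL = 500 μL total → factor 500/100 = 5
Step 2: 10-fold → factor 10
Step 3: 1 mL brought to 5 mL → factor 5/1 = 5
Step 4: 10-fold → factor 10
Overall dilution factor = 5 × 10 × 5 × 10 = 2500
Stock = 2.40 × 10^3 nM × 2500 = 6.000 × 10^6 nM = 6.00 mM

6.00 mM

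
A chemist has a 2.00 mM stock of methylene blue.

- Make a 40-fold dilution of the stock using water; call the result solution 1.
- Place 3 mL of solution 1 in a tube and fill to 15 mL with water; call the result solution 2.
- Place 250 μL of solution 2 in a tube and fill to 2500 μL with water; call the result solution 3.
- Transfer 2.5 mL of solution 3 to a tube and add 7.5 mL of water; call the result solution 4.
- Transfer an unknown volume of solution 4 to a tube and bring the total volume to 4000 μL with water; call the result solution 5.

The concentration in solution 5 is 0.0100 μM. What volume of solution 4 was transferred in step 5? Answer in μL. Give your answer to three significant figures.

160 μL

Step 1: 40-fold → factor 40
Step 2: 3 mL brought to 15 mL → factor 15/3 = 5
Step 3: 250 μL brought to 2500 μL → factor 2500/250 = 10
Step 4: 2.5 mL + 7.5 mL = 10 mL total → factor 10/2.5 = 4
Step 5: v brought to 4000 μL → factor = 4000 μL/v
Product of known-step factors = 8000
Overall factor = 2.00 mM / (0.0100 μM) = 2 × 10^5
Step-5 factor = 2 × 10^5 / 8000 = 25
v = 4000 μL / 25 = 160 μL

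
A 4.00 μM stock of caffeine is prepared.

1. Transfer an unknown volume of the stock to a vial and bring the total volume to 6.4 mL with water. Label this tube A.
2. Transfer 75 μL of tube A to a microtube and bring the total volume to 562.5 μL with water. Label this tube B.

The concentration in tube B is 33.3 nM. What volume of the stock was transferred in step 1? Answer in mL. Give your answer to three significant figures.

Step 1: v brought to 6.4 mL → factor = 6.4 mL/v
Step 2: 75 μL brought to 562.5 μL → factor 562.5/75 = 7.5
Product of known-step factors = 7.5
Overall factor = 4.00 μM / (33.3 nM) = 120.12
Step-1 factor = 120.12 / 7.5 = 16.016
v = 6.4 mL / 16.016 = 0.400 mL

0.400 mL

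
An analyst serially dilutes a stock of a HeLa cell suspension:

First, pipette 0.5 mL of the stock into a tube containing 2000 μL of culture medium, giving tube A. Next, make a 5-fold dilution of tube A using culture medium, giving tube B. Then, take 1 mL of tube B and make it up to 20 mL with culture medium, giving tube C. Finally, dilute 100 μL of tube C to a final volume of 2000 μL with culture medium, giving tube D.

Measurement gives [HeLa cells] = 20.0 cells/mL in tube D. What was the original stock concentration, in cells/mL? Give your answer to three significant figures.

2.00 × 10^5 cells/mL

Step 1: 0.5 mL + 2000 μL = 2.5 mL total → factor 2.5/0.5 = 5
Step 2: 5-fold → factor 5
Step 3: 1 mL brought to 20 mL → factor 20/1 = 20
Step 4: 100 μL brought to 2000 μL → factor 2000/100 = 20
Overall dilution factor = 5 × 5 × 20 × 20 = 10000
Stock = 20.0 cells/mL × 10000 = 2.00 × 10^5 cells/mL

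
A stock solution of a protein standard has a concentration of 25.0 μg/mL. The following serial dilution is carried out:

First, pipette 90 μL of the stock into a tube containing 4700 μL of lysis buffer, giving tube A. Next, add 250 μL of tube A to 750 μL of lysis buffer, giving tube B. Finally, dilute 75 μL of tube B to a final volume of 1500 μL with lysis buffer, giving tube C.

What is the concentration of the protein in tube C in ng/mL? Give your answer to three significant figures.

Step 1: 90 μL + 4700 μL = 4790 μL total → factor 4790/90 = 53.222
Step 2: 250 μL + 750 μL = 1000 μL total → factor 1000/250 = 4
Step 3: 75 μL brought to 1500 μL → factor 1500/75 = 20
Overall dilution factor = 53.222 × 4 × 20 = 4257.8
Final = 25.0 μg/mL / 4257.8 = 0.005872 μg/mL = 5.87 ng/mL

5.87 ng/mL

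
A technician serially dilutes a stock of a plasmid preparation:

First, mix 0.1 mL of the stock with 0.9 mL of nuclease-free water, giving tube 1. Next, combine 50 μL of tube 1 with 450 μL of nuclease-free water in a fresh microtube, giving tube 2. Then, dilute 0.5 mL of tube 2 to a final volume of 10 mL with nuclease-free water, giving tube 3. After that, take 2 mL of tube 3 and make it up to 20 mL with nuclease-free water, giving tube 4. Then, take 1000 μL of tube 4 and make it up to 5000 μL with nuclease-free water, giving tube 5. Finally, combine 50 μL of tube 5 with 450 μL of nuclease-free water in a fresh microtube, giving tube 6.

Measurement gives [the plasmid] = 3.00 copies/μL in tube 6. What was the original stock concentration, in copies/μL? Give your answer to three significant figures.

3.00 × 10^6 copies/μL

Step 1: 0.1 mL + 0.9 mL = 1 mL total → factor 1/0.1 = 10
Step 2: 50 μL + 450 μL = 500 μL total → factor 500/50 = 10
Step 3: 0.5 mL brought to 10 mL → factor 10/0.5 = 20
Step 4: 2 mL brought to 20 mL → factor 20/2 = 10
Step 5: 1000 μL brought to 5000 μL → factor 5000/1000 = 5
Step 6: 50 μL + 450 μL = 500 μL total → factor 500/50 = 10
Overall dilution factor = 10 × 10 × 20 × 10 × 5 × 10 = 1 × 10^6
Stock = 3.00 copies/μL × 1 × 10^6 = 3.00 × 10^6 copies/μL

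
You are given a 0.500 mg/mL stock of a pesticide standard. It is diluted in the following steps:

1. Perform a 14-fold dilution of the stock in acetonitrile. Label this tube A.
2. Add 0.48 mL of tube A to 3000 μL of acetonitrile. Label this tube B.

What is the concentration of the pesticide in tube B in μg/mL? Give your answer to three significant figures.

4.93 μg/mL

Step 1: 14-fold → factor 14
Step 2: 0.48 mL + 3000 μL = 3.48 mL total → factor 3.48/0.48 = 7.25
Overall dilution factor = 14 × 7.25 = 101.5
Final = 0.500 mg/mL / 101.5 = 0.004926 mg/mL = 4.93 μg/mL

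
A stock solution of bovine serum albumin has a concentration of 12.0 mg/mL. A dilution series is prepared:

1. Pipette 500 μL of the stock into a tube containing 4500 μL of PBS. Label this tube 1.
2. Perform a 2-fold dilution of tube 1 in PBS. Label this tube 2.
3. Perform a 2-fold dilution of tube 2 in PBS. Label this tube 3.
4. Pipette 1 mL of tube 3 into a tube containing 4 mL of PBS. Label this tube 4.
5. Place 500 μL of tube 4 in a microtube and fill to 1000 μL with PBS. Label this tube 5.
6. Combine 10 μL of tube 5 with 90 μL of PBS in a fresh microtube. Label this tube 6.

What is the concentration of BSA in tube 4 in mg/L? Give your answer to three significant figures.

Step 1: 500 μL + 4500 μL = 5000 μL total → factor 5000/500 = 10
Step 2: 2-fold → factor 2
Step 3: 2-fold → factor 2
Step 4: 1 mL + 4 mL = 5 mL total → factor 5/1 = 5
Dilution factor through tube 4 = 10 × 2 × 2 × 5 = 200
[tube 4] = 12.0 mg/mL / 200 = 0.06000 mg/mL = 60.0 mg/L

60.0 mg/L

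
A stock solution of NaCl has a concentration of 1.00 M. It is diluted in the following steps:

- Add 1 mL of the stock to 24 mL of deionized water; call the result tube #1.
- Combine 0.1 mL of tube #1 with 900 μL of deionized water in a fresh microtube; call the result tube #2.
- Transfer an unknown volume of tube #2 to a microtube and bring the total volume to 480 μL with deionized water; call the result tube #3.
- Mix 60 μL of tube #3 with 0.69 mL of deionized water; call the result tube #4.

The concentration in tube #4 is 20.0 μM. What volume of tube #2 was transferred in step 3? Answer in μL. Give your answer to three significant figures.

Step 1: 1 mL + 24 mL = 25 mL total → factor 25/1 = 25
Step 2: 0.1 mL + 900 μL = 1 mL total → factor 1/0.1 = 10
Step 3: v brought to 480 μL → factor = 480 μL/v
Step 4: 60 μL + 0.69 mL = 750 μL total → factor 750/60 = 12.5
Product of known-step factors = 3125
Overall factor = 1.00 M / (20.0 μM) = 50000
Step-3 factor = 50000 / 3125 = 16
v = 480 μL / 16 = 30.0 μL

30.0 μL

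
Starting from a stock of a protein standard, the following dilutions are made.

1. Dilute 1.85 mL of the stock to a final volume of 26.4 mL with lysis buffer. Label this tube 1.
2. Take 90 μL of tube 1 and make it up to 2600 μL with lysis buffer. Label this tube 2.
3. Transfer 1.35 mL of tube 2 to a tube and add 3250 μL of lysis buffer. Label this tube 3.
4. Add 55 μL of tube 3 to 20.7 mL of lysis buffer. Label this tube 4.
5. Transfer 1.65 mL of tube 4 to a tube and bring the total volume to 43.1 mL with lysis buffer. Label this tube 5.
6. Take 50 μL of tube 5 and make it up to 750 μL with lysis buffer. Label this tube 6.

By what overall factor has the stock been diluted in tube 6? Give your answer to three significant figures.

Step 1: 1.85 mL brought to 26.4 mL → factor 26.4/1.85 = 14.27
Step 2: 90 μL brought to 2600 μL → factor 2600/90 = 28.889
Step 3: 1.35 mL + 3250 μL = 4.6 mL total → factor 4.6/1.35 = 3.4074
Step 4: 55 μL + 20.7 mL = 20755 μL total → factor 20755/55 = 377.36
Step 5: 1.65 mL brought to 43.1 mL → factor 43.1/1.65 = 26.121
Step 6: 50 μL brought to 750 μL → factor 750/50 = 15
Overall dilution factor = 14.27 × 28.889 × 3.4074 × 377.36 × 26.121 × 15 = 2.077 × 10^8

2.08 × 10^8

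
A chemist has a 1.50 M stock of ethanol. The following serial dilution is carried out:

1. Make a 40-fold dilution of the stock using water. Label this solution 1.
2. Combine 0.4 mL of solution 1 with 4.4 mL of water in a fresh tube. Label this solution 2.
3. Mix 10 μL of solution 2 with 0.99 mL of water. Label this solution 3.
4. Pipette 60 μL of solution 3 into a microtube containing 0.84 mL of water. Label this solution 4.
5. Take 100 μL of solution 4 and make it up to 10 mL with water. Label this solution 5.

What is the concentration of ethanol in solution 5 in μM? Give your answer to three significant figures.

0.0208 μM

Step 1: 40-fold → factor 40
Step 2: 0.4 mL + 4.4 mL = 4.8 mL total → factor 4.8/0.4 = 12
Step 3: 10 μL + 0.99 mL = 1000 μL total → factor 1000/10 = 100
Step 4: 60 μL + 0.84 mL = 900 μL total → factor 900/60 = 15
Step 5: 100 μL brought to 10 mL → factor 10000/100 = 100
Overall dilution factor = 40 × 12 × 100 × 15 × 100 = 7.2 × 10^7
Final = 1.50 M / 7.2 × 10^7 = 2.083 × 10^-8 M = 0.0208 μM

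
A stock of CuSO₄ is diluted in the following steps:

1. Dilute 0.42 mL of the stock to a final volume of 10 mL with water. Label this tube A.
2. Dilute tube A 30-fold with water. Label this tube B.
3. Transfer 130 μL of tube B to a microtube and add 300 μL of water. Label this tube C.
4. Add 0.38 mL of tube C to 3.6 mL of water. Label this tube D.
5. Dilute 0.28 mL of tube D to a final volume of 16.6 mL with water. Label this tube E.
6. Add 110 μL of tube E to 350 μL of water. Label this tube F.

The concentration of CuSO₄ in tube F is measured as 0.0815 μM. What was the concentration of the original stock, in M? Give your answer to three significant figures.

0.500 M

Step 1: 0.42 mL brought to 10 mL → factor 10/0.42 = 23.81
Step 2: 30-fold → factor 30
Step 3: 130 μL + 300 μL = 430 μL total → factor 430/130 = 3.3077
Step 4: 0.38 mL + 3.6 mL = 3.98 mL total → factor 3.98/0.38 = 10.474
Step 5: 0.28 mL brought to 16.6 mL → factor 16.6/0.28 = 59.286
Step 6: 110 μL + 350 μL = 460 μL total → factor 460/110 = 4.1818
Overall dilution factor = 23.81 × 30 × 3.3077 × 10.474 × 59.286 × 4.1818 = 6.135 × 10^6
Stock = 0.0815 μM × 6.135 × 10^6 = 5.000 × 10^5 μM = 0.500 M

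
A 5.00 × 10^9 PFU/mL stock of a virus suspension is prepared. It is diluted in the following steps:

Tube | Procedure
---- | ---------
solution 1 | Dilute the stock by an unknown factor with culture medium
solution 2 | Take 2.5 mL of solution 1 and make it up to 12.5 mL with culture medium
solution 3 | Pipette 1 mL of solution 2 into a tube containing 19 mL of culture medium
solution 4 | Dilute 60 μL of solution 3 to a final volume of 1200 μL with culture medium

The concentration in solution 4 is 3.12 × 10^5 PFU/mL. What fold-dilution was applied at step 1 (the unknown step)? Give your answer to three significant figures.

8.01-fold

Step 1: unknown factor x
Step 2: 2.5 mL brought to 12.5 mL → factor 12.5/2.5 = 5
Step 3: 1 mL + 19 mL = 20 mL total → factor 20/1 = 20
Step 4: 60 μL brought to 1200 μL → factor 1200/60 = 20
Product of known-step factors = 2000
Overall factor = 5.00 × 10^9 PFU/mL / (3.12 × 10^5 PFU/mL) = 16026
x = 16026 / 2000 = 8.01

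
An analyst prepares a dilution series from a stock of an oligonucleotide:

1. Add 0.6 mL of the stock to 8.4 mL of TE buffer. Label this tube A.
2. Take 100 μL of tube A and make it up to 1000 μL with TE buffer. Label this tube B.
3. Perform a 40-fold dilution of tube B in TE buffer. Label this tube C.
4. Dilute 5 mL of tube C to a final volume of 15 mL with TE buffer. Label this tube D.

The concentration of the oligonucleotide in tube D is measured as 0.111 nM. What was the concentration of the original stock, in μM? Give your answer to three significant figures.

2.00 μM

Step 1: 0.6 mL + 8.4 mL = 9 mL total → factor 9/0.6 = 15
Step 2: 100 μL brought to 1000 μL → factor 1000/100 = 10
Step 3: 40-fold → factor 40
Step 4: 5 mL brought to 15 mL → factor 15/5 = 3
Overall dilution factor = 15 × 10 × 40 × 3 = 18000
Stock = 0.111 nM × 18000 = 1998 nM = 2.00 μM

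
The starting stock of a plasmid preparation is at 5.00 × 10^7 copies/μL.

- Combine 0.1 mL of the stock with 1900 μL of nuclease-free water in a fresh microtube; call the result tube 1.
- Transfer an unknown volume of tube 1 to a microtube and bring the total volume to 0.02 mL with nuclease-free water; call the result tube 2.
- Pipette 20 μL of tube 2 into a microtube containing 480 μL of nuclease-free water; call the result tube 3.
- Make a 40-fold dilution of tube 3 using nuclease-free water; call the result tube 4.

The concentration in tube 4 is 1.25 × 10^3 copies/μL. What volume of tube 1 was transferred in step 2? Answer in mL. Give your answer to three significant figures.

0.0100 mL

Step 1: 0.1 mL + 1900 μL = 2 mL total → factor 2/0.1 = 20
Step 2: v brought to 0.02 mL → factor = 0.02 mL/v
Step 3: 20 μL + 480 μL = 500 μL total → factor 500/20 = 25
Step 4: 40-fold → factor 40
Product of known-step factors = 20000
Overall factor = 5.00 × 10^7 copies/μL / (1.25 × 10^3 copies/μL) = 40000
Step-2 factor = 40000 / 20000 = 2
v = 0.02 mL / 2 = 0.0100 mL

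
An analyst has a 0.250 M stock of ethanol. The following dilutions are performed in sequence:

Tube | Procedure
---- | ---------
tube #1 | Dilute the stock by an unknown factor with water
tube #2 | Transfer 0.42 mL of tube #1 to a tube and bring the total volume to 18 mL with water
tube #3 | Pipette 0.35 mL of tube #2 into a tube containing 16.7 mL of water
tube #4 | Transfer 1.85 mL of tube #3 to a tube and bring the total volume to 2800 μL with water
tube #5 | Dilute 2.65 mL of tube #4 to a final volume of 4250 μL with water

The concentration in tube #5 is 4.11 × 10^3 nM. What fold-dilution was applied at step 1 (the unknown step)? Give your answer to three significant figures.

Step 1: unknown factor x
Step 2: 0.42 mL brought to 18 mL → factor 18/0.42 = 42.857
Step 3: 0.35 mL + 16.7 mL = 17.05 mL total → factor 17.05/0.35 = 48.714
Step 4: 1.85 mL brought to 2800 μL → factor 2.8/1.85 = 1.5135
Step 5: 2.65 mL brought to 4250 μL → factor 4.25/2.65 = 1.6038
Product of known-step factors = 5067.7
Overall factor = 0.250 M / (4.11 × 10^3 nM) = 60827
x = 60827 / 5067.7 = 12.0

12.0-fold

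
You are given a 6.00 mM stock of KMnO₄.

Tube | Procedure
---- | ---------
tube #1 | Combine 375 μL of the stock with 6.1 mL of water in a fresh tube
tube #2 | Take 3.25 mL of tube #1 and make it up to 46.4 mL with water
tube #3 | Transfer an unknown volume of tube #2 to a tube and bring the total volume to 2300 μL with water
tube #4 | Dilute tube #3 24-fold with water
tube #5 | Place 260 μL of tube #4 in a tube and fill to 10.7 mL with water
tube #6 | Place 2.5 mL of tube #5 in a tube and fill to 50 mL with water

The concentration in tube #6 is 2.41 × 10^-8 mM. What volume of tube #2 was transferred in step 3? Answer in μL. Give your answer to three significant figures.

Step 1: 375 μL + 6.1 mL = 6475 μL total → factor 6475/375 = 17.267
Step 2: 3.25 mL brought to 46.4 mL → factor 46.4/3.25 = 14.277
Step 3: v brought to 2300 μL → factor = 2300 μL/v
Step 4: 24-fold → factor 24
Step 5: 260 μL brought to 10.7 mL → factor 10700/260 = 41.154
Step 6: 2.5 mL brought to 50 mL → factor 50/2.5 = 20
Product of known-step factors = 4.8696 × 10^6
Overall factor = 6.00 mM / (2.41 × 10^-8 mM) = 2.4896 × 10^8
Step-3 factor = 2.4896 × 10^8 / 4.8696 × 10^6 = 51.126
v = 2300 μL / 51.126 = 45.0 μL

45.0 μL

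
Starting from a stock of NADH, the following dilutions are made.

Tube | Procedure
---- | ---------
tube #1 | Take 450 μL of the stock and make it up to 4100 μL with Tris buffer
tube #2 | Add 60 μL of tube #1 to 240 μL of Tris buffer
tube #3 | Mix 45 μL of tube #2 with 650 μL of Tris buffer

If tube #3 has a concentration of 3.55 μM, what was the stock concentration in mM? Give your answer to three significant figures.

2.50 mM

Step 1: 450 μL brought to 4100 μL → factor 4100/450 = 9.1111
Step 2: 60 μL + 240 μL = 300 μL total → factor 300/60 = 5
Step 3: 45 μL + 650 μL = 695 μL total → factor 695/45 = 15.444
Overall dilution factor = 9.1111 × 5 × 15.444 = 703.58
Stock = 3.55 μM × 703.58 = 2498 μM = 2.50 mM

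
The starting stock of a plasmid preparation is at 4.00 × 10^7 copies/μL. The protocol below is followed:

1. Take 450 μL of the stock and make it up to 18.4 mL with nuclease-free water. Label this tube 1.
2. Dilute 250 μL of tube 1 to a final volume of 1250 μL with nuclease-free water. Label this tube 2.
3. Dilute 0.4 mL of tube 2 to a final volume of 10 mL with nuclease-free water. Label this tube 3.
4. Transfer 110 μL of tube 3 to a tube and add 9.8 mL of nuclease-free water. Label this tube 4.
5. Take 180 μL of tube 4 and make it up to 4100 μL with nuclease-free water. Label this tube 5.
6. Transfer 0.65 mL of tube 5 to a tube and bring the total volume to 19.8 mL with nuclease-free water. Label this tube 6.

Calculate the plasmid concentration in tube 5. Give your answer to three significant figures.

3.81 copies/μL

Step 1: 450 μL brought to 18.4 mL → factor 18400/450 = 40.889
Step 2: 250 μL brought to 1250 μL → factor 1250/250 = 5
Step 3: 0.4 mL brought to 10 mL → factor 10/0.4 = 25
Step 4: 110 μL + 9.8 mL = 9910 μL total → factor 9910/110 = 90.091
Step 5: 180 μL brought to 4100 μL → factor 4100/180 = 22.778
Dilution factor through tube 5 = 40.889 × 5 × 25 × 90.091 × 22.778 = 1.0488 × 10^7
[tube 5] = 4.00 × 10^7 copies/μL / 1.0488 × 10^7 = 3.81 copies/μL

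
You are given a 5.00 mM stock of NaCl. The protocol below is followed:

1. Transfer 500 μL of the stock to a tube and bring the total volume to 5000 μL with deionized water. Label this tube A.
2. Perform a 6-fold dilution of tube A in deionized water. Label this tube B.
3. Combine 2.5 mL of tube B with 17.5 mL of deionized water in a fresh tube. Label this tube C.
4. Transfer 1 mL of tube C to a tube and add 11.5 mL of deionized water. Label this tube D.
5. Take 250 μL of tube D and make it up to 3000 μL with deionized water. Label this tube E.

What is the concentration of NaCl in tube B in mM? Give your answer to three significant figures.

0.0833 mM

Step 1: 500 μL brought to 5000 μL → factor 5000/500 = 10
Step 2: 6-fold → factor 6
Dilution factor through tube B = 10 × 6 = 60
[tube B] = 5.00 mM / 60 = 0.0833 mM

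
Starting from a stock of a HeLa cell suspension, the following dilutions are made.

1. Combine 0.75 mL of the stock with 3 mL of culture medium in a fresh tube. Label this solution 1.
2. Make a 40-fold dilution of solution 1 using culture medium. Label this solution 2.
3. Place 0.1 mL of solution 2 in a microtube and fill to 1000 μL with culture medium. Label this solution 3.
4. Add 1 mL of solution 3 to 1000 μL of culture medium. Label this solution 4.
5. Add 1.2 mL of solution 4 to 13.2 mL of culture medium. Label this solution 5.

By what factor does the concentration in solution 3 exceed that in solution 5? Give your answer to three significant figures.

Step 1: 0.75 mL + 3 mL = 3.75 mL total → factor 3.75/0.75 = 5
Step 2: 40-fold → factor 40
Step 3: 0.1 mL brought to 1000 μL → factor 1/0.1 = 10
Step 4: 1 mL + 1000 μL = 2 mL total → factor 2/1 = 2
Step 5: 1.2 mL + 13.2 mL = 14.4 mL total → factor 14.4/1.2 = 12
Dilution factor to solution 3 = 2000; to solution 5 = 48000
[solution 3]/[solution 5] = (factor to solution 5)/(factor to solution 3) = 48000/2000 = 24.0

24.0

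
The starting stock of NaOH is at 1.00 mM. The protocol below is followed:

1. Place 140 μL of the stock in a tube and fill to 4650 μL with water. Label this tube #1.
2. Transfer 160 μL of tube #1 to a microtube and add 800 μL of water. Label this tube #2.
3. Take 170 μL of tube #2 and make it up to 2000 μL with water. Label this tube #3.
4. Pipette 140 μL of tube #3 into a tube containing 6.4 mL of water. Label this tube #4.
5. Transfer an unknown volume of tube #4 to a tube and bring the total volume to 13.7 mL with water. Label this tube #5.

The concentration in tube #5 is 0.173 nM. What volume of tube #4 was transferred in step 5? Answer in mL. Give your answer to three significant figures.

0.260 mL

Step 1: 140 μL brought to 4650 μL → factor 4650/140 = 33.214
Step 2: 160 μL + 800 μL = 960 μL total → factor 960/160 = 6
Step 3: 170 μL brought to 2000 μL → factor 2000/170 = 11.765
Step 4: 140 μL + 6.4 mL = 6540 μL total → factor 6540/140 = 46.714
Step 5: v brought to 13.7 mL → factor = 13.7 mL/v
Product of known-step factors = 1.0952 × 10^5
Overall factor = 1.00 mM / (0.173 nM) = 5.7803 × 10^6
Step-5 factor = 5.7803 × 10^6 / 1.0952 × 10^5 = 52.777
v = 13.7 mL / 52.777 = 0.260 mL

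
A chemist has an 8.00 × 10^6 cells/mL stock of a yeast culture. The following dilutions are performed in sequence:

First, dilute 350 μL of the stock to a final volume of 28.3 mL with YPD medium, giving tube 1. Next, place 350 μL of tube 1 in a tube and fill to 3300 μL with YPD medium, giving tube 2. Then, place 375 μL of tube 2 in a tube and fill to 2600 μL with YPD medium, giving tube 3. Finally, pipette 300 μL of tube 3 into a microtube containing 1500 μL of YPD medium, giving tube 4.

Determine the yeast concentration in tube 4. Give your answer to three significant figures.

252 cells/mL

Step 1: 350 μL brought to 28.3 mL → factor 28300/350 = 80.857
Step 2: 350 μL brought to 3300 μL → factor 3300/350 = 9.4286
Step 3: 375 μL brought to 2600 μL → factor 2600/375 = 6.9333
Step 4: 300 μL + 1500 μL = 1800 μL total → factor 1800/300 = 6
Overall dilution factor = 80.857 × 9.4286 × 6.9333 × 6 = 31714
Final = 8.00 × 10^6 cells/mL / 31714 = 252 cells/mL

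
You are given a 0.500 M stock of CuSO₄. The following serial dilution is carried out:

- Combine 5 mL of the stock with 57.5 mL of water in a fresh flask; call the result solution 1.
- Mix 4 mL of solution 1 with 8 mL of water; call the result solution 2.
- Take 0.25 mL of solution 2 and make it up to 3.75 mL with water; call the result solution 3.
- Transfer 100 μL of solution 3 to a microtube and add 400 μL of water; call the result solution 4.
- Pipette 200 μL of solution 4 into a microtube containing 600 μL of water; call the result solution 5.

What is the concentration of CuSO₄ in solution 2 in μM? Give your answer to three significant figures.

Step 1: 5 mL + 57.5 mL = 62.5 mL total → factor 62.5/5 = 12.5
Step 2: 4 mL + 8 mL = 12 mL total → factor 12/4 = 3
Dilution factor through solution 2 = 12.5 × 3 = 37.5
[solution 2] = 0.500 M / 37.5 = 0.01333 M = 1.33 × 10^4 μM

1.33 × 10^4 μM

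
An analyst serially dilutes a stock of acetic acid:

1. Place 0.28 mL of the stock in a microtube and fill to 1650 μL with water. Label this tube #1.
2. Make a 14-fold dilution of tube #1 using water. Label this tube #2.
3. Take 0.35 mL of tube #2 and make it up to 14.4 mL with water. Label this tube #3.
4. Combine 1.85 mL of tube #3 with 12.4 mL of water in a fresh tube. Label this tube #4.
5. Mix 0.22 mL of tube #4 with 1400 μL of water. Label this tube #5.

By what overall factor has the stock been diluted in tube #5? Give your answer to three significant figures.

1.93 × 10^5

Step 1: 0.28 mL brought to 1650 μL → factor 1.65/0.28 = 5.8929
Step 2: 14-fold → factor 14
Step 3: 0.35 mL brought to 14.4 mL → factor 14.4/0.35 = 41.143
Step 4: 1.85 mL + 12.4 mL = 14.25 mL total → factor 14.25/1.85 = 7.7027
Step 5: 0.22 mL + 1400 μL = 1.62 mL total → factor 1.62/0.22 = 7.3636
Overall dilution factor = 5.8929 × 14 × 41.143 × 7.7027 × 7.3636 = 1.9252 × 10^5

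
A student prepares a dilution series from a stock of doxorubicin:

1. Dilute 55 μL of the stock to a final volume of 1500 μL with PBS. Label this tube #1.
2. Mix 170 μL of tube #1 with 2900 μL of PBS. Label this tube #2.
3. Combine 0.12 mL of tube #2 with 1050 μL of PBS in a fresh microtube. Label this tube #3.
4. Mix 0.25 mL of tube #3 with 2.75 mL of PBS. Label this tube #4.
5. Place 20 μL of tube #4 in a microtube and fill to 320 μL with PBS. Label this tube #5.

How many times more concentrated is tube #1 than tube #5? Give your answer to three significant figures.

3.38 × 10^4

Step 1: 55 μL brought to 1500 μL → factor 1500/55 = 27.273
Step 2: 170 μL + 2900 μL = 3070 μL total → factor 3070/170 = 18.059
Step 3: 0.12 mL + 1050 μL = 1.17 mL total → factor 1.17/0.12 = 9.75
Step 4: 0.25 mL + 2.75 mL = 3 mL total → factor 3/0.25 = 12
Step 5: 20 μL brought to 320 μL → factor 320/20 = 16
Dilution factor to tube #1 = 27.273; to tube #5 = 9.2199 × 10^5
[tube #1]/[tube #5] = (factor to tube #5)/(factor to tube #1) = 9.2199 × 10^5/27.273 = 3.38 × 10^4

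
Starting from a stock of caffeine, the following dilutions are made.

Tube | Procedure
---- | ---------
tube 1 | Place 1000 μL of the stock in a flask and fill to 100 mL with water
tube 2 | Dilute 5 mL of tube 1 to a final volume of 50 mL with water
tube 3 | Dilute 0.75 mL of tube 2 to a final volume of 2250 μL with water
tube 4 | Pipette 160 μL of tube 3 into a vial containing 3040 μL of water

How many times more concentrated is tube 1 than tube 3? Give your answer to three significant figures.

Step 1: 1000 μL brought to 100 mL → factor 1 × 10^5/1000 = 100
Step 2: 5 mL brought to 50 mL → factor 50/5 = 10
Step 3: 0.75 mL brought to 2250 μL → factor 2.25/0.75 = 3
Dilution factor to tube 1 = 100; to tube 3 = 3000
[tube 1]/[tube 3] = (factor to tube 3)/(factor to tube 1) = 3000/100 = 30.0

30.0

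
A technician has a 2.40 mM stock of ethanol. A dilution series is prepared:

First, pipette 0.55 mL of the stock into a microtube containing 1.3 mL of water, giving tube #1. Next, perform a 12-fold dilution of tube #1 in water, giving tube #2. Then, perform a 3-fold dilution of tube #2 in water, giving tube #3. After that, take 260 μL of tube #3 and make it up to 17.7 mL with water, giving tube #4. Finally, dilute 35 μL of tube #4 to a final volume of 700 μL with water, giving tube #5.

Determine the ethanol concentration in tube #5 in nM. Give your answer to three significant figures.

14.6 nM

Step 1: 0.55 mL + 1.3 mL = 1.85 mL total → factor 1.85/0.55 = 3.3636
Step 2: 12-fold → factor 12
Step 3: 3-fold → factor 3
Step 4: 260 μL brought to 17.7 mL → factor 17700/260 = 68.077
Step 5: 35 μL brought to 700 μL → factor 700/35 = 20
Overall dilution factor = 3.3636 × 12 × 3 × 68.077 × 20 = 1.6487 × 10^5
Final = 2.40 mM / 1.6487 × 10^5 = 1.456 × 10^-5 mM = 14.6 nM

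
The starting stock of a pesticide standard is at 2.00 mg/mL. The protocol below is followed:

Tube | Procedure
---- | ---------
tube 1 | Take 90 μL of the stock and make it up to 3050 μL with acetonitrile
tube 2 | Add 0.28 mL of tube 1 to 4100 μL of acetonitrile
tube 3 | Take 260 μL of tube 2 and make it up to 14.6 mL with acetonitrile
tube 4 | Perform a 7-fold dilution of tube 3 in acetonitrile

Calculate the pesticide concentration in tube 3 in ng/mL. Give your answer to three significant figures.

67.2 ng/mL

Step 1: 90 μL brought to 3050 μL → factor 3050/90 = 33.889
Step 2: 0.28 mL + 4100 μL = 4.38 mL total → factor 4.38/0.28 = 15.643
Step 3: 260 μL brought to 14.6 mL → factor 14600/260 = 56.154
Dilution factor through tube 3 = 33.889 × 15.643 × 56.154 = 29768
[tube 3] = 2.00 mg/mL / 29768 = 6.719 × 10^-5 mg/mL = 67.2 ng/mL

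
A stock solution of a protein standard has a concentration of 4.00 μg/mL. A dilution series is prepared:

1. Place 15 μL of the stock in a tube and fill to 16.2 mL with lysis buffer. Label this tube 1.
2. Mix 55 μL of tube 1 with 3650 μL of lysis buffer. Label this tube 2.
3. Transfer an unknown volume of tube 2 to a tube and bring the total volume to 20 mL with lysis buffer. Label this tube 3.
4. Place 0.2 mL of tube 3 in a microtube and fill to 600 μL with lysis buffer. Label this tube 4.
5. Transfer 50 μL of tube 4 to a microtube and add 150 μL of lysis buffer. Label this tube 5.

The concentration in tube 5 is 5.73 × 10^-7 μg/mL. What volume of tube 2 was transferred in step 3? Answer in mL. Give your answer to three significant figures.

2.50 mL

Step 1: 15 μL brought to 16.2 mL → factor 16200/15 = 1080
Step 2: 55 μL + 3650 μL = 3705 μL total → factor 3705/55 = 67.364
Step 3: v brought to 20 mL → factor = 20 mL/v
Step 4: 0.2 mL brought to 600 μL → factor 0.6/0.2 = 3
Step 5: 50 μL + 150 μL = 200 μL total → factor 200/50 = 4
Product of known-step factors = 8.7303 × 10^5
Overall factor = 4.00 μg/mL / (5.73 × 10^-7 μg/mL) = 6.9808 × 10^6
Step-3 factor = 6.9808 × 10^6 / 8.7303 × 10^5 = 7.996
v = 20 mL / 7.996 = 2.50 mL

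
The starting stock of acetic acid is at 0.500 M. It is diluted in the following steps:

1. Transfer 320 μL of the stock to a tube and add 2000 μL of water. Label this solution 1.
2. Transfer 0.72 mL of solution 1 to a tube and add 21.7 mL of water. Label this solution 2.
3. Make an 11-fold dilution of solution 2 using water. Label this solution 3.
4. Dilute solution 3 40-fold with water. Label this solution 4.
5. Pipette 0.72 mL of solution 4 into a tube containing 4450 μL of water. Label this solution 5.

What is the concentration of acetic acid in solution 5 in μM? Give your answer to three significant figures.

0.701 μM

Step 1: 320 μL + 2000 μL = 2320 μL total → factor 2320/320 = 7.25
Step 2: 0.72 mL + 21.7 mL = 22.42 mL total → factor 22.42/0.72 = 31.139
Step 3: 11-fold → factor 11
Step 4: 40-fold → factor 40
Step 5: 0.72 mL + 4450 μL = 5.17 mL total → factor 5.17/0.72 = 7.1806
Overall dilution factor = 7.25 × 31.139 × 11 × 40 × 7.1806 = 7.1327 × 10^5
Final = 0.500 M / 7.1327 × 10^5 = 7.010 × 10^-7 M = 0.701 μM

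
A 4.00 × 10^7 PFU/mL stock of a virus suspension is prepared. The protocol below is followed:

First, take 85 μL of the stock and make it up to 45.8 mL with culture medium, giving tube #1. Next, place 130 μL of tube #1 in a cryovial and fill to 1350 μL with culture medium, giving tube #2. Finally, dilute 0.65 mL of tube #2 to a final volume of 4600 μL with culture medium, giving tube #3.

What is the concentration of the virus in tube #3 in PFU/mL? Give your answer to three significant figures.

1.01 × 10^3 PFU/mL

Step 1: 85 μL brought to 45.8 mL → factor 45800/85 = 538.82
Step 2: 130 μL brought to 1350 μL → factor 1350/130 = 10.385
Step 3: 0.65 mL brought to 4600 μL → factor 4.6/0.65 = 7.0769
Overall dilution factor = 538.82 × 10.385 × 7.0769 = 39599
Final = 4.00 × 10^7 PFU/mL / 39599 = 1.01 × 10^3 PFU/mL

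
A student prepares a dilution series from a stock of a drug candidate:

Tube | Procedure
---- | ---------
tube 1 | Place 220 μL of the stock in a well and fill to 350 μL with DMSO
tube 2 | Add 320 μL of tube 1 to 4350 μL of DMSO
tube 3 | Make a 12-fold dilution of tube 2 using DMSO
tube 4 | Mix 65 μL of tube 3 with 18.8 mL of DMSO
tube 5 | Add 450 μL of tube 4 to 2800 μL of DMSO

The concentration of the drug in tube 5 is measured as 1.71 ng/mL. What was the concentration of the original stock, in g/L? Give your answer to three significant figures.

0.999 g/L

Step 1: 220 μL brought to 350 μL → factor 350/220 = 1.5909
Step 2: 320 μL + 4350 μL = 4670 μL total → factor 4670/320 = 14.594
Step 3: 12-fold → factor 12
Step 4: 65 μL + 18.8 mL = 18865 μL total → factor 18865/65 = 290.23
Step 5: 450 μL + 2800 μL = 3250 μL total → factor 3250/450 = 7.2222
Overall dilution factor = 1.5909 × 14.594 × 12 × 290.23 × 7.2222 = 5.8399 × 10^5
Stock = 1.71 ng/mL × 5.8399 × 10^5 = 9.986 × 10^5 ng/mL = 0.999 g/L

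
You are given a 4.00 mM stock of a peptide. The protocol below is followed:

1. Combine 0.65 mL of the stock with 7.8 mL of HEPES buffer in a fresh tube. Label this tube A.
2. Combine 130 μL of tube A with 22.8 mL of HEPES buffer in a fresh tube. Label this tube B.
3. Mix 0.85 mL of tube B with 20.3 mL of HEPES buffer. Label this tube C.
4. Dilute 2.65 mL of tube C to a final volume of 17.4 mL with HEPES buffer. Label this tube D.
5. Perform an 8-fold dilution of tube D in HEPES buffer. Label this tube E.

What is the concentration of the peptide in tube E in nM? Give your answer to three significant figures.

1.33 nM

Step 1: 0.65 mL + 7.8 mL = 8.45 mL total → factor 8.45/0.65 = 13
Step 2: 130 μL + 22.8 mL = 22930 μL total → factor 22930/130 = 176.38
Step 3: 0.85 mL + 20.3 mL = 21.15 mL total → factor 21.15/0.85 = 24.882
Step 4: 2.65 mL brought to 17.4 mL → factor 17.4/2.65 = 6.566
Step 5: 8-fold → factor 8
Overall dilution factor = 13 × 176.38 × 24.882 × 6.566 × 8 = 2.997 × 10^6
Final = 4.00 mM / 2.997 × 10^6 = 1.335 × 10^-6 mM = 1.33 nM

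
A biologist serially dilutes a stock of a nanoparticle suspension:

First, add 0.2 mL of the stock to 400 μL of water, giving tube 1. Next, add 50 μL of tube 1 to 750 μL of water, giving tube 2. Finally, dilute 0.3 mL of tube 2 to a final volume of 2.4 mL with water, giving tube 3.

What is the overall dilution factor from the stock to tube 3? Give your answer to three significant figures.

384

Step 1: 0.2 mL + 400 μL = 0.6 mL total → factor 0.6/0.2 = 3
Step 2: 50 μL + 750 μL = 800 μL total → factor 800/50 = 16
Step 3: 0.3 mL brought to 2.4 mL → factor 2.4/0.3 = 8
Overall dilution factor = 3 × 16 × 8 = 384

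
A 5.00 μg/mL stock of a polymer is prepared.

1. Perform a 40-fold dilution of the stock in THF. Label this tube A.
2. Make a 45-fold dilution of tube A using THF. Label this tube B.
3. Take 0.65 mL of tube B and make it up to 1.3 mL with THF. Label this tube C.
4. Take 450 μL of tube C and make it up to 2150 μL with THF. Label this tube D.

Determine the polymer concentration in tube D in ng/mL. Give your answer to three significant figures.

0.291 ng/mL

Step 1: 40-fold → factor 40
Step 2: 45-fold → factor 45
Step 3: 0.65 mL brought to 1.3 mL → factor 1.3/0.65 = 2
Step 4: 450 μL brought to 2150 μL → factor 2150/450 = 4.7778
Overall dilution factor = 40 × 45 × 2 × 4.7778 = 17200
Final = 5.00 μg/mL / 17200 = 0.0002907 μg/mL = 0.291 ng/mL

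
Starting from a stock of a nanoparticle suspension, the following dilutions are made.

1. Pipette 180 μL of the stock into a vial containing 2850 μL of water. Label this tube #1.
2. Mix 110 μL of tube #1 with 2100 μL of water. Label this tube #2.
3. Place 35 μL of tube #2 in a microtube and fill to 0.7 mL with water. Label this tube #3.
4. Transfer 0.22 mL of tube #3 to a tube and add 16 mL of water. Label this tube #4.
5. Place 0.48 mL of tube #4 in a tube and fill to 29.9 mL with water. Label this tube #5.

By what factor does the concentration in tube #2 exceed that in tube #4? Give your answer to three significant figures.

1.47 × 10^3

Step 1: 180 μL + 2850 μL = 3030 μL total → factor 3030/180 = 16.833
Step 2: 110 μL + 2100 μL = 2210 μL total → factor 2210/110 = 20.091
Step 3: 35 μL brought to 0.7 mL → factor 700/35 = 20
Step 4: 0.22 mL + 16 mL = 16.22 mL total → factor 16.22/0.22 = 73.727
Dilution factor to tube #2 = 338.2; to tube #4 = 4.9869 × 10^5
[tube #2]/[tube #4] = (factor to tube #4)/(factor to tube #2) = 4.9869 × 10^5/338.2 = 1.47 × 10^3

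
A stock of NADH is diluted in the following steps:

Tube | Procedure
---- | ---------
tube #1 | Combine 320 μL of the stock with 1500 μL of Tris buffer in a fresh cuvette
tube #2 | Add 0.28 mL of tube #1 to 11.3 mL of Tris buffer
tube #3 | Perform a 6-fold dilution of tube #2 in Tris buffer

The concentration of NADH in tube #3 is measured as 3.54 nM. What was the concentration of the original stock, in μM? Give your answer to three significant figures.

Step 1: 320 μL + 1500 μL = 1820 μL total → factor 1820/320 = 5.6875
Step 2: 0.28 mL + 11.3 mL = 11.58 mL total → factor 11.58/0.28 = 41.357
Step 3: 6-fold → factor 6
Overall dilution factor = 5.6875 × 41.357 × 6 = 1411.3
Stock = 3.54 nM × 1411.3 = 4996 nM = 5.00 μM

5.00 μM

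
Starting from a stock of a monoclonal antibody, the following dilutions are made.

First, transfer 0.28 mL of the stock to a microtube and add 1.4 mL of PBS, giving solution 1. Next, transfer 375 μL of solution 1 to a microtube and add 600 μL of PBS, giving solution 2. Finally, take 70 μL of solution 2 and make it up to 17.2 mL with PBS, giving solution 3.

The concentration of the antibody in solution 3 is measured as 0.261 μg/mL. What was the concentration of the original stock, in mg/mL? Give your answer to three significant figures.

Step 1: 0.28 mL + 1.4 mL = 1.68 mL total → factor 1.68/0.28 = 6
Step 2: 375 μL + 600 μL = 975 μL total → factor 975/375 = 2.6
Step 3: 70 μL brought to 17.2 mL → factor 17200/70 = 245.71
Overall dilution factor = 6 × 2.6 × 245.71 = 3833.1
Stock = 0.261 μg/mL × 3833.1 = 1000 μg/mL = 1.00 mg/mL

1.00 mg/mL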